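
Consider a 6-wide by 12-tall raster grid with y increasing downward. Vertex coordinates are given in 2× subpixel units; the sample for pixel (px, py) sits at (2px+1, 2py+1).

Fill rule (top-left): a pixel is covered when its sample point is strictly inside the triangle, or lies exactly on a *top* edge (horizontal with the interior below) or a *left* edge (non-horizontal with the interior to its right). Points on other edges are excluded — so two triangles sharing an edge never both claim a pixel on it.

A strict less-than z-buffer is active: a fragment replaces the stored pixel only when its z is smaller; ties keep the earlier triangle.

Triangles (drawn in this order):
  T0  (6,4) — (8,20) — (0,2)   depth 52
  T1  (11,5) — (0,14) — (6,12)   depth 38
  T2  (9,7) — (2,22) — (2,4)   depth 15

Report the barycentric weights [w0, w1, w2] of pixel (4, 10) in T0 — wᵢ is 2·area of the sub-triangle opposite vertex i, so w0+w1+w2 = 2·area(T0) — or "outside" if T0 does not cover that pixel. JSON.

T0:
  2·area = 92
  edge (6, 4)→(8, 20): d=(2,16) right/bottom  bias=-1
  edge (8, 20)→(0, 2): d=(-8,-18) top-left  bias=+0
  edge (0, 2)→(6, 4): d=(6,2) right/bottom  bias=-1
    (0,1)@(1, 3): e=[78,10,4] → █
    (1,1)@(3, 3): e=[46,46,0] → ·  [on edge]
    (0,2)@(1, 5): e=[82,-6,16] → ·
    (1,2)@(3, 5): e=[50,30,12] → █
    (2,2)@(5, 5): e=[18,66,8] → █
    (3,2)@(7, 5): e=[-14,102,4] → ·
    (4,2)@(9, 5): e=[-46,138,0] → ·  [on edge]
    (1,3)@(3, 7): e=[54,14,24] → █
    (3,3)@(7, 7): e=[-10,86,16] → ·
    (1,4)@(3, 9): e=[58,-2,36] → ·
    (2,4)@(5, 9): e=[26,34,32] → █
    (3,4)@(7, 9): e=[-6,70,28] → ·
  covered (11 px):
    · · · · · ·
    █ · · · · ·
    · █ █ · · ·
    · █ █ · · ·
    · · █ · · ·
    · · █ · · ·
    · · █ █ · ·
    · · · █ · ·
    · · · █ · ·
    · · · · · ·
    · · · · · ·
    · · · · · ·
T1:
  2·area = 32  (B↔C swapped to make it positive)
  edge (11, 5)→(6, 12): d=(-5,7) right/bottom  bias=-1
  edge (6, 12)→(0, 14): d=(-6,2) right/bottom  bias=-1
  edge (0, 14)→(11, 5): d=(11,-9) top-left  bias=+0
    (5,2)@(11, 5): e=[0,32,0] → ·  [on edge]
    (4,3)@(9, 7): e=[4,24,4] → █
    (5,3)@(11, 7): e=[-10,20,22] → ·
    (3,4)@(7, 9): e=[8,16,8] → █
    (4,4)@(9, 9): e=[-6,12,26] → ·
    (2,5)@(5, 11): e=[12,8,12] → █
    (3,5)@(7, 11): e=[-2,4,30] → ·
    (4,5)@(9, 11): e=[-16,0,48] → ·  [on edge]
    (1,6)@(3, 13): e=[16,0,16] → ·  [on edge]
    (2,6)@(5, 13): e=[2,-4,34] → ·
    (0,9)@(1, 19): e=[0,-32,64] → ·  [on edge]
  covered (3 px):
    · · · · · ·
    · · · · · ·
    · · · · · ·
    · · · · █ ·
    · · · █ · ·
    · · █ · · ·
    · · · · · ·
    · · · · · ·
    · · · · · ·
    · · · · · ·
    · · · · · ·
    · · · · · ·
T2:
  2·area = 126
  edge (9, 7)→(2, 22): d=(-7,15) right/bottom  bias=-1
  edge (2, 22)→(2, 4): d=(0,-18) top-left  bias=+0
  edge (2, 4)→(9, 7): d=(7,3) right/bottom  bias=-1
    (1,2)@(3, 5): e=[104,18,4] → █
    (2,2)@(5, 5): e=[74,54,-2] → ·
    (1,3)@(3, 7): e=[90,18,18] → █
    (2,3)@(5, 7): e=[60,54,12] → █
    (3,3)@(7, 7): e=[30,90,6] → █
    (4,3)@(9, 7): e=[0,126,0] → ·  [on edge]
    (1,4)@(3, 9): e=[76,18,32] → █
    (4,4)@(9, 9): e=[-14,126,14] → ·
    (1,5)@(3, 11): e=[62,18,46] → █
    (4,5)@(9, 11): e=[-28,126,28] → ·
    (1,6)@(3, 13): e=[48,18,60] → █
    (3,6)@(7, 13): e=[-12,90,48] → ·
  covered (16 px):
    · · · · · ·
    · · · · · ·
    · █ · · · ·
    · █ █ █ · ·
    · █ █ █ · ·
    · █ █ █ · ·
    · █ █ · · ·
    · █ █ · · ·
    · █ · · · ·
    · █ · · · ·
    · · · · · ·
    · · · · · ·

Answer: "outside"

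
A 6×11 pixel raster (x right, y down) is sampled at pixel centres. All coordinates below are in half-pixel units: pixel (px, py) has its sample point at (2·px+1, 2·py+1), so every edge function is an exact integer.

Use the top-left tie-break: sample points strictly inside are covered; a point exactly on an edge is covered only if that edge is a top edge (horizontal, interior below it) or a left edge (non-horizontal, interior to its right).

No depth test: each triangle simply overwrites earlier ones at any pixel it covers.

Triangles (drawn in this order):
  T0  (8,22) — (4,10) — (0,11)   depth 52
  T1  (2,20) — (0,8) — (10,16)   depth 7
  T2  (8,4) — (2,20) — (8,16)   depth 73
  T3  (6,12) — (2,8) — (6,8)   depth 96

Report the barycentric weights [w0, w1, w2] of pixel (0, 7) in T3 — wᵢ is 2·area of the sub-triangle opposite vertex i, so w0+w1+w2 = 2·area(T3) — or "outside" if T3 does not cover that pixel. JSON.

T0:
  2·area = 52  (B↔C swapped to make it positive)
  edge (8, 22)→(0, 11): d=(-8,-11) top-left  bias=+0
  edge (0, 11)→(4, 10): d=(4,-1) top-left  bias=+0
  edge (4, 10)→(8, 22): d=(4,12) right/bottom  bias=-1
    (0,0)@(1, 1): e=[91,-39,0] → ·  [on edge]
    (1,3)@(3, 7): e=[65,-13,0] → ·  [on edge]
    (0,5)@(1, 11): e=[11,1,40] → #
    (1,5)@(3, 11): e=[33,3,16] → #
    (2,5)@(5, 11): e=[55,5,-8] → ·
    (0,6)@(1, 13): e=[-5,9,48] → ·
    (1,6)@(3, 13): e=[17,11,24] → #
    (2,6)@(5, 13): e=[39,13,0] → ·  [on edge]
    (1,7)@(3, 15): e=[1,19,32] → #
    (2,7)@(5, 15): e=[23,21,8] → #
    (3,7)@(7, 15): e=[45,23,-16] → ·
    (1,8)@(3, 17): e=[-15,27,40] → ·
    (3,9)@(7, 19): e=[13,39,0] → ·  [on edge]
  covered (6 px):
    · · · · · ·
    · · · · · ·
    · · · · · ·
    · · · · · ·
    · · · · · ·
    # # · · · ·
    · # · · · ·
    · # # · · ·
    · · # · · ·
    · · · · · ·
    · · · · · ·
T1:
  2·area = 104
  edge (2, 20)→(0, 8): d=(-2,-12) top-left  bias=+0
  edge (0, 8)→(10, 16): d=(10,8) right/bottom  bias=-1
  edge (10, 16)→(2, 20): d=(-8,4) right/bottom  bias=-1
    (0,4)@(1, 9): e=[10,2,92] → #
    (1,4)@(3, 9): e=[34,-14,84] → ·
    (0,5)@(1, 11): e=[6,22,76] → #
    (1,5)@(3, 11): e=[30,6,68] → #
    (2,5)@(5, 11): e=[54,-10,60] → ·
    (0,6)@(1, 13): e=[2,42,60] → #
    (2,6)@(5, 13): e=[50,10,44] → #
    (3,6)@(7, 13): e=[74,-6,36] → ·
    (0,7)@(1, 15): e=[-2,62,44] → ·
    (1,7)@(3, 15): e=[22,46,36] → #
    (3,7)@(7, 15): e=[70,14,20] → #
    (4,7)@(9, 15): e=[94,-2,12] → ·
  covered (13 px):
    · · · · · ·
    · · · · · ·
    · · · · · ·
    · · · · · ·
    # · · · · ·
    # # · · · ·
    # # # · · ·
    · # # # · ·
    · # # # · ·
    · # · · · ·
    · · · · · ·
T2:
  2·area = 72  (B↔C swapped to make it positive)
  edge (8, 4)→(8, 16): d=(0,12) right/bottom  bias=-1
  edge (8, 16)→(2, 20): d=(-6,4) right/bottom  bias=-1
  edge (2, 20)→(8, 4): d=(6,-16) top-left  bias=+0
    (3,3)@(7, 7): e=[12,58,2] → #
    (4,3)@(9, 7): e=[-12,50,34] → ·
    (3,4)@(7, 9): e=[12,46,14] → #
    (4,4)@(9, 9): e=[-12,38,46] → ·
    (3,5)@(7, 11): e=[12,34,26] → #
    (4,5)@(9, 11): e=[-12,26,58] → ·
    (2,6)@(5, 13): e=[36,30,6] → #
    (4,6)@(9, 13): e=[-12,14,70] → ·
    (2,7)@(5, 15): e=[36,18,18] → #
    (4,7)@(9, 15): e=[-12,2,82] → ·
    (2,8)@(5, 17): e=[36,6,30] → #
    (3,8)@(7, 17): e=[12,-2,62] → ·
  covered (9 px):
    · · · · · ·
    · · · · · ·
    · · · · · ·
    · · · # · ·
    · · · # · ·
    · · · # · ·
    · · # # · ·
    · · # # · ·
    · · # · · ·
    · # · · · ·
    · · · · · ·
T3:
  2·area = 16
  edge (6, 12)→(2, 8): d=(-4,-4) top-left  bias=+0
  edge (2, 8)→(6, 8): d=(4,0) top-left  bias=+0
  edge (6, 8)→(6, 12): d=(0,4) right/bottom  bias=-1
    (0,3)@(1, 7): e=[0,-4,20] → ·  [on edge]
    (1,4)@(3, 9): e=[0,4,12] → #  [on edge]
    (2,4)@(5, 9): e=[8,4,4] → #
    (3,4)@(7, 9): e=[16,4,-4] → ·
    (1,5)@(3, 11): e=[-8,12,12] → ·
    (2,5)@(5, 11): e=[0,12,4] → #  [on edge]
    (3,5)@(7, 11): e=[8,12,-4] → ·
    (2,6)@(5, 13): e=[-8,20,4] → ·
    (3,6)@(7, 13): e=[0,20,-4] → ·  [on edge]
    (4,7)@(9, 15): e=[0,28,-12] → ·  [on edge]
    (5,8)@(11, 17): e=[0,36,-20] → ·  [on edge]
  covered (3 px):
    · · · · · ·
    · · · · · ·
    · · · · · ·
    · · · · · ·
    · # # · · ·
    · · # · · ·
    · · · · · ·
    · · · · · ·
    · · · · · ·
    · · · · · ·
    · · · · · ·

Result: "outside"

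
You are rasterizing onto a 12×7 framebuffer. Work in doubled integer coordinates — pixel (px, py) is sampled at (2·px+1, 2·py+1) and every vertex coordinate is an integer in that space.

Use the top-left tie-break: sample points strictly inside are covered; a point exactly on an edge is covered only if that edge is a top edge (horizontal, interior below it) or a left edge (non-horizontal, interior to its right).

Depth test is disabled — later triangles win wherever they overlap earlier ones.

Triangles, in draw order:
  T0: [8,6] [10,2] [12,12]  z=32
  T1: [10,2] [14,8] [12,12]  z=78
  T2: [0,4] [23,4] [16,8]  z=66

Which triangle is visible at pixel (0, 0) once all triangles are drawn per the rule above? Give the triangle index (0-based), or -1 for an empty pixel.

T0:
  2·area = 28
  edge (8, 6)→(10, 2): d=(2,-4) top-left  bias=+0
  edge (10, 2)→(12, 12): d=(2,10) right/bottom  bias=-1
  edge (12, 12)→(8, 6): d=(-4,-6) top-left  bias=+0
    (4,2)@(9, 5): e=[2,16,10] → █
    (5,2)@(11, 5): e=[10,-4,22] → ·
    (4,3)@(9, 7): e=[6,20,2] → █
    (5,3)@(11, 7): e=[14,0,14] → ·  [on edge]
    (4,4)@(9, 9): e=[10,24,-6] → ·
    (5,4)@(11, 9): e=[18,4,6] → █
    (6,4)@(13, 9): e=[26,-16,18] → ·
    (5,5)@(11, 11): e=[22,8,-2] → ·
  covered (3 px):
    · · · · · · · · · · · ·
    · · · · · · · · · · · ·
    · · · · █ · · · · · · ·
    · · · · █ · · · · · · ·
    · · · · · █ · · · · · ·
    · · · · · · · · · · · ·
    · · · · · · · · · · · ·
T1:
  2·area = 28
  edge (10, 2)→(14, 8): d=(4,6) right/bottom  bias=-1
  edge (14, 8)→(12, 12): d=(-2,4) right/bottom  bias=-1
  edge (12, 12)→(10, 2): d=(-2,-10) top-left  bias=+0
    (5,2)@(11, 5): e=[6,18,4] → █
    (6,2)@(13, 5): e=[-6,10,24] → ·
    (5,3)@(11, 7): e=[14,14,0] → █  [on edge]
    (6,3)@(13, 7): e=[2,6,20] → █
    (7,3)@(15, 7): e=[-10,-2,40] → ·
    (5,4)@(11, 9): e=[22,10,-4] → ·
    (6,4)@(13, 9): e=[10,2,16] → █
    (7,4)@(15, 9): e=[-2,-6,36] → ·
    (6,5)@(13, 11): e=[18,-2,12] → ·
  covered (4 px):
    · · · · · · · · · · · ·
    · · · · · · · · · · · ·
    · · · · · █ · · · · · ·
    · · · · · █ █ · · · · ·
    · · · · · · █ · · · · ·
    · · · · · · · · · · · ·
    · · · · · · · · · · · ·
T2:
  2·area = 92
  edge (0, 4)→(23, 4): d=(23,0) top-left  bias=+0
  edge (23, 4)→(16, 8): d=(-7,4) right/bottom  bias=-1
  edge (16, 8)→(0, 4): d=(-16,-4) top-left  bias=+0
    (2,2)@(5, 5): e=[23,65,4] → █
    (3,2)@(7, 5): e=[23,57,12] → █
    (4,2)@(9, 5): e=[23,49,20] → █
    (5,2)@(11, 5): e=[23,41,28] → █
    (6,2)@(13, 5): e=[23,33,36] → █
    (7,2)@(15, 5): e=[23,25,44] → █
    (8,2)@(17, 5): e=[23,17,52] → █
    (9,2)@(19, 5): e=[23,9,60] → █
    (10,2)@(21, 5): e=[23,1,68] → █
    (11,2)@(23, 5): e=[23,-7,76] → ·
    (2,3)@(5, 7): e=[69,51,-28] → ·
    (3,3)@(7, 7): e=[69,43,-20] → ·
  covered (12 px):
    · · · · · · · · · · · ·
    · · · · · · · · · · · ·
    · · █ █ █ █ █ █ █ █ █ ·
    · · · · · · █ █ █ · · ·
    · · · · · · · · · · · ·
    · · · · · · · · · · · ·
    · · · · · · · · · · · ·

Z-buffer (winner per pixel, '.' = empty):
  . . . . . . . . . . . .
  . . . . . . . . . . . .
  . . 2 2 2 2 2 2 2 2 2 .
  . . . . 0 1 2 2 2 . . .
  . . . . . 0 1 . . . . .
  . . . . . . . . . . . .
  . . . . . . . . . . . .

Final: -1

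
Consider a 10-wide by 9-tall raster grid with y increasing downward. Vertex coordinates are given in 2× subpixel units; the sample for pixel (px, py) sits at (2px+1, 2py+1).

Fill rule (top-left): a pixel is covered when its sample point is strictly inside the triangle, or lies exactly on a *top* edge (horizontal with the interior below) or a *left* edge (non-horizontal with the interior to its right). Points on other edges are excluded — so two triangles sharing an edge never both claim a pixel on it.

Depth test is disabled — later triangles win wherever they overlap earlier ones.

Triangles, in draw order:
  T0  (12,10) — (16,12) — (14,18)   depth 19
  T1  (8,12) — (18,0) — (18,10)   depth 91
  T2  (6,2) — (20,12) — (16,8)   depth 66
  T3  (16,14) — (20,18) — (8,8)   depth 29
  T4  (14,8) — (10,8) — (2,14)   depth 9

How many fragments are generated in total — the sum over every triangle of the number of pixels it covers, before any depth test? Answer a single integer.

T0:
  2·area = 28
  edge (12, 10)→(16, 12): d=(4,2) right/bottom  bias=-1
  edge (16, 12)→(14, 18): d=(-2,6) right/bottom  bias=-1
  edge (14, 18)→(12, 10): d=(-2,-8) top-left  bias=+0
    (9,1)@(19, 3): e=[-42,0,70] → ·  [on edge]
    (8,4)@(17, 9): e=[-14,0,42] → ·  [on edge]
    (6,5)@(13, 11): e=[2,20,6] → █
    (7,5)@(15, 11): e=[-2,8,22] → ·
    (6,6)@(13, 13): e=[10,16,2] → █
    (7,6)@(15, 13): e=[6,4,18] → █
    (8,6)@(17, 13): e=[2,-8,34] → ·
    (6,7)@(13, 15): e=[18,12,-2] → ·
    (7,7)@(15, 15): e=[14,0,14] → ·  [on edge]
  covered (3 px):
    · · · · · · · · · ·
    · · · · · · · · · ·
    · · · · · · · · · ·
    · · · · · · · · · ·
    · · · · · · · · · ·
    · · · · · · █ · · ·
    · · · · · · █ █ · ·
    · · · · · · · · · ·
    · · · · · · · · · ·
T1:
  2·area = 100
  edge (8, 12)→(18, 0): d=(10,-12) top-left  bias=+0
  edge (18, 0)→(18, 10): d=(0,10) right/bottom  bias=-1
  edge (18, 10)→(8, 12): d=(-10,2) right/bottom  bias=-1
    (8,1)@(17, 3): e=[18,10,72] → █
    (9,1)@(19, 3): e=[42,-10,68] → ·
    (7,2)@(15, 5): e=[14,30,56] → █
    (9,2)@(19, 5): e=[62,-10,48] → ·
    (6,3)@(13, 7): e=[10,50,40] → █
    (9,3)@(19, 7): e=[82,-10,28] → ·
    (5,4)@(11, 9): e=[6,70,24] → █
    (9,4)@(19, 9): e=[102,-10,8] → ·
    (4,5)@(9, 11): e=[2,90,8] → █
    (6,5)@(13, 11): e=[50,50,0] → ·  [on edge]
    (7,5)@(15, 11): e=[74,30,-4] → ·
    (8,5)@(17, 11): e=[98,10,-8] → ·
    (1,6)@(3, 13): e=[-50,150,0] → ·  [on edge]
  covered (12 px):
    · · · · · · · · · ·
    · · · · · · · · █ ·
    · · · · · · · █ █ ·
    · · · · · · █ █ █ ·
    · · · · · █ █ █ █ ·
    · · · · █ █ · · · ·
    · · · · · · · · · ·
    · · · · · · · · · ·
    · · · · · · · · · ·
T2:
  2·area = 16  (B↔C swapped to make it positive)
  edge (6, 2)→(16, 8): d=(10,6) right/bottom  bias=-1
  edge (16, 8)→(20, 12): d=(4,4) right/bottom  bias=-1
  edge (20, 12)→(6, 2): d=(-14,-10) top-left  bias=+0
    (4,0)@(9, 1): e=[-28,0,44] → ·  [on edge]
    (5,1)@(11, 3): e=[-20,0,36] → ·  [on edge]
    (5,2)@(11, 5): e=[0,8,8] → ·  [on edge]
    (6,2)@(13, 5): e=[-12,0,28] → ·  [on edge]
    (6,3)@(13, 7): e=[8,8,0] → █  [on edge]
    (7,3)@(15, 7): e=[-4,0,20] → ·  [on edge]
    (6,4)@(13, 9): e=[28,16,-28] → ·
    (8,4)@(17, 9): e=[4,0,12] → ·  [on edge]
    (9,5)@(19, 11): e=[12,0,4] → ·  [on edge]
  covered (1 px):
    · · · · · · · · · ·
    · · · · · · · · · ·
    · · · · · · · · · ·
    · · · · · · █ · · ·
    · · · · · · · · · ·
    · · · · · · · · · ·
    · · · · · · · · · ·
    · · · · · · · · · ·
    · · · · · · · · · ·
T3:
  2·area = 8
  edge (16, 14)→(20, 18): d=(4,4) right/bottom  bias=-1
  edge (20, 18)→(8, 8): d=(-12,-10) top-left  bias=+0
  edge (8, 8)→(16, 14): d=(8,6) right/bottom  bias=-1
    (1,0)@(3, 1): e=[0,34,-26] → ·  [on edge]
    (2,1)@(5, 3): e=[0,30,-22] → ·  [on edge]
    (3,2)@(7, 5): e=[0,26,-18] → ·  [on edge]
    (4,3)@(9, 7): e=[0,22,-14] → ·  [on edge]
    (5,4)@(11, 9): e=[0,18,-10] → ·  [on edge]
    (6,5)@(13, 11): e=[0,14,-6] → ·  [on edge]
    (7,6)@(15, 13): e=[0,10,-2] → ·  [on edge]
    (8,7)@(17, 15): e=[0,6,2] → ·  [on edge]
    (9,8)@(19, 17): e=[0,2,6] → ·  [on edge]
  covered (0 px):
    · · · · · · · · · ·
    · · · · · · · · · ·
    · · · · · · · · · ·
    · · · · · · · · · ·
    · · · · · · · · · ·
    · · · · · · · · · ·
    · · · · · · · · · ·
    · · · · · · · · · ·
    · · · · · · · · · ·
T4:
  2·area = 24  (B↔C swapped to make it positive)
  edge (14, 8)→(2, 14): d=(-12,6) right/bottom  bias=-1
  edge (2, 14)→(10, 8): d=(8,-6) top-left  bias=+0
  edge (10, 8)→(14, 8): d=(4,0) top-left  bias=+0
    (4,4)@(9, 9): e=[18,2,4] → █
    (5,4)@(11, 9): e=[6,14,4] → █
    (6,4)@(13, 9): e=[-6,26,4] → ·
    (3,5)@(7, 11): e=[6,6,12] → █
    (4,5)@(9, 11): e=[-6,18,12] → ·
    (5,5)@(11, 11): e=[-18,30,12] → ·
    (3,6)@(7, 13): e=[-18,22,20] → ·
  covered (3 px):
    · · · · · · · · · ·
    · · · · · · · · · ·
    · · · · · · · · · ·
    · · · · · · · · · ·
    · · · · █ █ · · · ·
    · · · █ · · · · · ·
    · · · · · · · · · ·
    · · · · · · · · · ·
    · · · · · · · · · ·

Result: 19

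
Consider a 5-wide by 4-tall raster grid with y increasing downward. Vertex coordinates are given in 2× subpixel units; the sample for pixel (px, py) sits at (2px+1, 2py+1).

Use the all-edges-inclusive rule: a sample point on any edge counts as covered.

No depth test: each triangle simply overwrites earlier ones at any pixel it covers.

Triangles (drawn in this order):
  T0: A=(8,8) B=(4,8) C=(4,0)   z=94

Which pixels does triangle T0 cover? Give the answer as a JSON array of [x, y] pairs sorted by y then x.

T0:
  2·area = 32
  edge (8, 8)→(4, 8): d=(-4,0) inclusive
  edge (4, 8)→(4, 0): d=(0,-8) inclusive
  edge (4, 0)→(8, 8): d=(4,8) inclusive
    (2,1)@(5, 3): e=[20,8,4] → X
    (3,1)@(7, 3): e=[20,24,-12] → .
    (2,2)@(5, 5): e=[12,8,12] → X
    (3,2)@(7, 5): e=[12,24,-4] → .
    (2,3)@(5, 7): e=[4,8,20] → X
    (3,3)@(7, 7): e=[4,24,4] → X
    (4,3)@(9, 7): e=[4,40,-12] → .
  covered (4 px):
    . . . . .
    . . X . .
    . . X . .
    . . X X .

Answer: [[2,1],[2,2],[2,3],[3,3]]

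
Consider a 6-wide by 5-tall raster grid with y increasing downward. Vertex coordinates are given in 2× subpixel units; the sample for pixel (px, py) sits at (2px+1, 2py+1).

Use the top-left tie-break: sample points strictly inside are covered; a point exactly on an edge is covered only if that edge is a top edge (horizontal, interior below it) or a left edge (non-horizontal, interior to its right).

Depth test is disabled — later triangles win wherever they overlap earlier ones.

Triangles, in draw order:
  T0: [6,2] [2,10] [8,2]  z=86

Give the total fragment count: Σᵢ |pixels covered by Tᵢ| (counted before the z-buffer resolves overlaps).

T0:
  2·area = 16  (B↔C swapped to make it positive)
  edge (6, 2)→(8, 2): d=(2,0) top-left  bias=+0
  edge (8, 2)→(2, 10): d=(-6,8) right/bottom  bias=-1
  edge (2, 10)→(6, 2): d=(4,-8) top-left  bias=+0
    (3,1)@(7, 3): e=[2,2,12] → X
    (4,1)@(9, 3): e=[2,-14,28] → .
    (2,2)@(5, 5): e=[6,6,4] → X
    (3,2)@(7, 5): e=[6,-10,20] → .
    (2,3)@(5, 7): e=[10,-6,12] → .
  covered (2 px):
    . . . . . .
    . . . X . .
    . . X . . .
    . . . . . .
    . . . . . .

Result: 2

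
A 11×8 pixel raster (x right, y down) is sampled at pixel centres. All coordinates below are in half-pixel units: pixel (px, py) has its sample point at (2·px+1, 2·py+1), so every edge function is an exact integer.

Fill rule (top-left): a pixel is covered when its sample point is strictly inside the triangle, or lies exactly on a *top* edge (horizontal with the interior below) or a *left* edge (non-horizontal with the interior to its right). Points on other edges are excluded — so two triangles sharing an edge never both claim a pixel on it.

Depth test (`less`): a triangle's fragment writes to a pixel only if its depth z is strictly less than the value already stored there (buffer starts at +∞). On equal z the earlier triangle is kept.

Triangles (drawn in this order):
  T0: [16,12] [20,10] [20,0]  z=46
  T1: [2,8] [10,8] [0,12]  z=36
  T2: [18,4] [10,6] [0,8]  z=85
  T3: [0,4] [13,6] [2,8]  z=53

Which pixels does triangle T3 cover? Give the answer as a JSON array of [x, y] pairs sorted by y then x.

T0:
  2·area = 40  (B↔C swapped to make it positive)
  edge (16, 12)→(20, 0): d=(4,-12) top-left  bias=+0
  edge (20, 0)→(20, 10): d=(0,10) right/bottom  bias=-1
  edge (20, 10)→(16, 12): d=(-4,2) right/bottom  bias=-1
    (9,1)@(19, 3): e=[0,10,30] → X  [on edge]
    (10,1)@(21, 3): e=[24,-10,26] → .
    (9,2)@(19, 5): e=[8,10,22] → X
    (10,2)@(21, 5): e=[32,-10,18] → .
    (9,3)@(19, 7): e=[16,10,14] → X
    (10,3)@(21, 7): e=[40,-10,10] → .
    (8,4)@(17, 9): e=[0,30,10] → X  [on edge]
    (10,4)@(21, 9): e=[48,-10,2] → .
    (8,5)@(17, 11): e=[8,30,2] → X
    (9,5)@(19, 11): e=[32,10,-2] → .
    (8,6)@(17, 13): e=[16,30,-6] → .
    (7,7)@(15, 15): e=[0,50,-10] → .  [on edge]
  covered (6 px):
    . . . . . . . . . . .
    . . . . . . . . . X .
    . . . . . . . . . X .
    . . . . . . . . . X .
    . . . . . . . . X X .
    . . . . . . . . X . .
    . . . . . . . . . . .
    . . . . . . . . . . .
T1:
  2·area = 32
  edge (2, 8)→(10, 8): d=(8,0) top-left  bias=+0
  edge (10, 8)→(0, 12): d=(-10,4) right/bottom  bias=-1
  edge (0, 12)→(2, 8): d=(2,-4) top-left  bias=+0
    (1,4)@(3, 9): e=[8,18,6] → X
    (2,4)@(5, 9): e=[8,10,14] → X
    (3,4)@(7, 9): e=[8,2,22] → X
    (4,4)@(9, 9): e=[8,-6,30] → .
    (0,5)@(1, 11): e=[24,6,2] → X
    (1,5)@(3, 11): e=[24,-2,10] → .
    (2,5)@(5, 11): e=[24,-10,18] → .
    (3,5)@(7, 11): e=[24,-18,26] → .
    (0,6)@(1, 13): e=[40,-14,6] → .
  covered (4 px):
    . . . . . . . . . . .
    . . . . . . . . . . .
    . . . . . . . . . . .
    . . . . . . . . . . .
    . X X X . . . . . . .
    X . . . . . . . . . .
    . . . . . . . . . . .
    . . . . . . . . . . .
T2:
  2·area = 4
  edge (18, 4)→(10, 6): d=(-8,2) right/bottom  bias=-1
  edge (10, 6)→(0, 8): d=(-10,2) right/bottom  bias=-1
  edge (0, 8)→(18, 4): d=(18,-4) top-left  bias=+0
    (7,2)@(15, 5): e=[-2,0,6] → .  [on edge]
    (2,3)@(5, 7): e=[2,0,2] → .  [on edge]
  covered (0 px):
    . . . . . . . . . . .
    . . . . . . . . . . .
    . . . . . . . . . . .
    . . . . . . . . . . .
    . . . . . . . . . . .
    . . . . . . . . . . .
    . . . . . . . . . . .
    . . . . . . . . . . .
T3:
  2·area = 48
  edge (0, 4)→(13, 6): d=(13,2) right/bottom  bias=-1
  edge (13, 6)→(2, 8): d=(-11,2) right/bottom  bias=-1
  edge (2, 8)→(0, 4): d=(-2,-4) top-left  bias=+0
    (0,2)@(1, 5): e=[11,35,2] → X
    (1,2)@(3, 5): e=[7,31,10] → X
    (2,2)@(5, 5): e=[3,27,18] → X
    (3,2)@(7, 5): e=[-1,23,26] → .
    (0,3)@(1, 7): e=[37,13,-2] → .
    (1,3)@(3, 7): e=[33,9,6] → X
    (3,3)@(7, 7): e=[25,1,22] → X
    (4,3)@(9, 7): e=[21,-3,30] → .
    (1,4)@(3, 9): e=[59,-13,2] → .
    (2,4)@(5, 9): e=[55,-17,10] → .
    (3,4)@(7, 9): e=[51,-21,18] → .
  covered (6 px):
    . . . . . . . . . . .
    . . . . . . . . . . .
    X X X . . . . . . . .
    . X X X . . . . . . .
    . . . . . . . . . . .
    . . . . . . . . . . .
    . . . . . . . . . . .
    . . . . . . . . . . .

Final: [[0,2],[1,2],[2,2],[1,3],[2,3],[3,3]]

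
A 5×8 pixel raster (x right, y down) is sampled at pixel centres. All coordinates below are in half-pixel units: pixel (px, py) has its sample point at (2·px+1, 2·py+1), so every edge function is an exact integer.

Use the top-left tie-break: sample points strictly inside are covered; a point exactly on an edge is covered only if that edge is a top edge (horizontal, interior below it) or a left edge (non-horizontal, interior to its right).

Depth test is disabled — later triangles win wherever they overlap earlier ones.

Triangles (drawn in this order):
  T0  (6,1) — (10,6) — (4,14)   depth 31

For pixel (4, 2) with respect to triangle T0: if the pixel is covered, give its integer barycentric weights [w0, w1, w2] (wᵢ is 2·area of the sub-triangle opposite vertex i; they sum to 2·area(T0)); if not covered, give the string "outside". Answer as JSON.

T0:
  2·area = 62
  edge (6, 1)→(10, 6): d=(4,5) right/bottom  bias=-1
  edge (10, 6)→(4, 14): d=(-6,8) right/bottom  bias=-1
  edge (4, 14)→(6, 1): d=(2,-13) top-left  bias=+0
    (3,1)@(7, 3): e=[3,42,17] → #
    (4,1)@(9, 3): e=[-7,26,43] → ·
    (3,2)@(7, 5): e=[11,30,21] → #
    (4,2)@(9, 5): e=[1,14,47] → #
    (3,3)@(7, 7): e=[19,18,25] → #
    (2,4)@(5, 9): e=[37,22,3] → #
    (4,4)@(9, 9): e=[17,-10,55] → ·
    (2,5)@(5, 11): e=[45,10,7] → #
    (3,5)@(7, 11): e=[35,-6,33] → ·
    (2,6)@(5, 13): e=[53,-2,11] → ·
  covered (8 px):
    · · · · ·
    · · · # ·
    · · · # #
    · · · # #
    · · # # ·
    · · # · ·
    · · · · ·
    · · · · ·

Answer: [14,47,1]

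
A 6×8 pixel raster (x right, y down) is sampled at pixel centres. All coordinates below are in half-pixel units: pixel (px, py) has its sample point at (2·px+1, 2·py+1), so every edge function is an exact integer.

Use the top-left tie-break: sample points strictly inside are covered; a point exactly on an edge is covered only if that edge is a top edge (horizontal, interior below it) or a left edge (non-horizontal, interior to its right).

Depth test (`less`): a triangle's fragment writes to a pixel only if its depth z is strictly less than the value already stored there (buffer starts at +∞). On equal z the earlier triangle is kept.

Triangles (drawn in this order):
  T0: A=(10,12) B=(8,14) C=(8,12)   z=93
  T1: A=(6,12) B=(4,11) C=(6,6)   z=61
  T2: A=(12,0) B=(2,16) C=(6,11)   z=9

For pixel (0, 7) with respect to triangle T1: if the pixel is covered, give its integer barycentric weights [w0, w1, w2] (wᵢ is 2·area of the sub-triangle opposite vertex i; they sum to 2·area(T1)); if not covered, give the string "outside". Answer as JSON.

T0:
  2·area = 4
  edge (10, 12)→(8, 14): d=(-2,2) right/bottom  bias=-1
  edge (8, 14)→(8, 12): d=(0,-2) top-left  bias=+0
  edge (8, 12)→(10, 12): d=(2,0) top-left  bias=+0
    (5,5)@(11, 11): e=[0,6,-2] → ·  [on edge]
    (4,6)@(9, 13): e=[0,2,2] → ·  [on edge]
    (3,7)@(7, 15): e=[0,-2,6] → ·  [on edge]
  covered (0 px):
    · · · · · ·
    · · · · · ·
    · · · · · ·
    · · · · · ·
    · · · · · ·
    · · · · · ·
    · · · · · ·
    · · · · · ·
T1:
  2·area = 12
  edge (6, 12)→(4, 11): d=(-2,-1) top-left  bias=+0
  edge (4, 11)→(6, 6): d=(2,-5) top-left  bias=+0
  edge (6, 6)→(6, 12): d=(0,6) right/bottom  bias=-1
    (2,4)@(5, 9): e=[5,1,6] → █
    (3,4)@(7, 9): e=[7,11,-6] → ·
    (2,5)@(5, 11): e=[1,5,6] → █
    (3,5)@(7, 11): e=[3,15,-6] → ·
    (2,6)@(5, 13): e=[-3,9,6] → ·
  covered (2 px):
    · · · · · ·
    · · · · · ·
    · · · · · ·
    · · · · · ·
    · · █ · · ·
    · · █ · · ·
    · · · · · ·
    · · · · · ·
T2:
  2·area = 14  (B↔C swapped to make it positive)
  edge (12, 0)→(6, 11): d=(-6,11) right/bottom  bias=-1
  edge (6, 11)→(2, 16): d=(-4,5) right/bottom  bias=-1
  edge (2, 16)→(12, 0): d=(10,-16) top-left  bias=+0
    (4,2)@(9, 5): e=[3,9,2] → █
    (5,2)@(11, 5): e=[-19,-1,34] → ·
    (4,3)@(9, 7): e=[-9,1,22] → ·
    (3,4)@(7, 9): e=[1,3,10] → █
    (4,4)@(9, 9): e=[-21,-7,42] → ·
    (3,5)@(7, 11): e=[-11,-5,30] → ·
  covered (2 px):
    · · · · · ·
    · · · · · ·
    · · · · █ ·
    · · · · · ·
    · · · █ · ·
    · · · · · ·
    · · · · · ·
    · · · · · ·

Final: "outside"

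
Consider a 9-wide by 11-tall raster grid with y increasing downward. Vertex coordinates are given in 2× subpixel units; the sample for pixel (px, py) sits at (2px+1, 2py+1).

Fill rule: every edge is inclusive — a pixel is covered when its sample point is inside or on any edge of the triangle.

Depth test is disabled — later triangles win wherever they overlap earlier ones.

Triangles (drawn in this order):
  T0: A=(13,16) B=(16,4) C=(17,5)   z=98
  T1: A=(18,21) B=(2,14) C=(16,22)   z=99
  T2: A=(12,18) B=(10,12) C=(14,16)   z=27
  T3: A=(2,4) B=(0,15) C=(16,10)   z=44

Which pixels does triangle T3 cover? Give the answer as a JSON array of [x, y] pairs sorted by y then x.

T0:
  2·area = 15
  edge (13, 16)→(16, 4): d=(3,-12) inclusive
  edge (16, 4)→(17, 5): d=(1,1) inclusive
  edge (17, 5)→(13, 16): d=(-4,11) inclusive
    (6,0)@(13, 1): e=[-45,0,60] → .  [on edge]
    (7,1)@(15, 3): e=[-15,0,30] → .  [on edge]
    (8,2)@(17, 5): e=[15,0,0] → X  [on edge]
    (8,3)@(17, 7): e=[21,2,-8] → .
    (7,4)@(15, 9): e=[3,6,6] → X
    (8,4)@(17, 9): e=[27,4,-16] → .
    (7,5)@(15, 11): e=[9,8,-2] → .
  covered (2 px):
    . . . . . . . . .
    . . . . . . . . .
    . . . . . . . . X
    . . . . . . . . .
    . . . . . . . X .
    . . . . . . . . .
    . . . . . . . . .
    . . . . . . . . .
    . . . . . . . . .
    . . . . . . . . .
    . . . . . . . . .
T1:
  2·area = 30  (B↔C swapped to make it positive)
  edge (18, 21)→(16, 22): d=(-2,1) inclusive
  edge (16, 22)→(2, 14): d=(-14,-8) inclusive
  edge (2, 14)→(18, 21): d=(16,7) inclusive
    (5,9)@(11, 19): e=[11,2,17] → X
    (6,9)@(13, 19): e=[9,18,3] → X
    (7,9)@(15, 19): e=[7,34,-11] → .
    (5,10)@(11, 21): e=[7,-26,49] → .
    (6,10)@(13, 21): e=[5,-10,35] → .
    (7,10)@(15, 21): e=[3,6,21] → X
    (8,10)@(17, 21): e=[1,22,7] → X
  covered (4 px):
    . . . . . . . . .
    . . . . . . . . .
    . . . . . . . . .
    . . . . . . . . .
    . . . . . . . . .
    . . . . . . . . .
    . . . . . . . . .
    . . . . . . . . .
    . . . . . . . . .
    . . . . . X X . .
    . . . . . . . X X
T2:
  2·area = 16
  edge (12, 18)→(10, 12): d=(-2,-6) inclusive
  edge (10, 12)→(14, 16): d=(4,4) inclusive
  edge (14, 16)→(12, 18): d=(-2,2) inclusive
    (0,1)@(1, 3): e=[-36,0,52] → .  [on edge]
    (3,1)@(7, 3): e=[0,-24,40] → .  [on edge]
    (1,2)@(3, 5): e=[-28,0,44] → .  [on edge]
    (2,3)@(5, 7): e=[-20,0,36] → .  [on edge]
    (3,4)@(7, 9): e=[-12,0,28] → .  [on edge]
    (4,4)@(9, 9): e=[0,-8,24] → .  [on edge]
    (4,5)@(9, 11): e=[-4,0,20] → .  [on edge]
    (5,6)@(11, 13): e=[4,0,12] → X  [on edge]
    (6,6)@(13, 13): e=[16,-8,8] → .
    (8,6)@(17, 13): e=[40,-24,0] → .  [on edge]
    (5,7)@(11, 15): e=[0,8,8] → X  [on edge]
    (6,7)@(13, 15): e=[12,0,4] → X  [on edge]
    (7,7)@(15, 15): e=[24,-8,0] → .  [on edge]
    (6,8)@(13, 17): e=[8,8,0] → X  [on edge]
    (7,8)@(15, 17): e=[20,0,-4] → .  [on edge]
    (5,9)@(11, 19): e=[-8,24,0] → .  [on edge]
    (8,9)@(17, 19): e=[28,0,-12] → .  [on edge]
    (4,10)@(9, 21): e=[-24,40,0] → .  [on edge]
    (6,10)@(13, 21): e=[0,24,-8] → .  [on edge]
  covered (4 px):
    . . . . . . . . .
    . . . . . . . . .
    . . . . . . . . .
    . . . . . . . . .
    . . . . . . . . .
    . . . . . . . . .
    . . . . . X . . .
    . . . . . X X . .
    . . . . . . X . .
    . . . . . . . . .
    . . . . . . . . .
T3:
  2·area = 166  (B↔C swapped to make it positive)
  edge (2, 4)→(16, 10): d=(14,6) inclusive
  edge (16, 10)→(0, 15): d=(-16,5) inclusive
  edge (0, 15)→(2, 4): d=(2,-11) inclusive
    (1,2)@(3, 5): e=[8,145,13] → X
    (2,2)@(5, 5): e=[-4,135,35] → .
    (1,3)@(3, 7): e=[36,113,17] → X
    (2,3)@(5, 7): e=[24,103,39] → X
    (3,3)@(7, 7): e=[12,93,61] → X
    (4,3)@(9, 7): e=[0,83,83] → X  [on edge]
    (5,3)@(11, 7): e=[-12,73,105] → .
    (1,4)@(3, 9): e=[64,81,21] → X
    (5,4)@(11, 9): e=[16,41,109] → X
    (6,4)@(13, 9): e=[4,31,131] → X
    (7,4)@(15, 9): e=[-8,21,153] → .
    (0,5)@(1, 11): e=[104,59,3] → X
  covered (20 px):
    . . . . . . . . .
    . . . . . . . . .
    . X . . . . . . .
    . X X X X . . . .
    . X X X X X X . .
    X X X X X X . . .
    X X X . . . . . .
    . . . . . . . . .
    . . . . . . . . .
    . . . . . . . . .
    . . . . . . . . .

Result: [[1,2],[1,3],[2,3],[3,3],[4,3],[1,4],[2,4],[3,4],[4,4],[5,4],[6,4],[0,5],[1,5],[2,5],[3,5],[4,5],[5,5],[0,6],[1,6],[2,6]]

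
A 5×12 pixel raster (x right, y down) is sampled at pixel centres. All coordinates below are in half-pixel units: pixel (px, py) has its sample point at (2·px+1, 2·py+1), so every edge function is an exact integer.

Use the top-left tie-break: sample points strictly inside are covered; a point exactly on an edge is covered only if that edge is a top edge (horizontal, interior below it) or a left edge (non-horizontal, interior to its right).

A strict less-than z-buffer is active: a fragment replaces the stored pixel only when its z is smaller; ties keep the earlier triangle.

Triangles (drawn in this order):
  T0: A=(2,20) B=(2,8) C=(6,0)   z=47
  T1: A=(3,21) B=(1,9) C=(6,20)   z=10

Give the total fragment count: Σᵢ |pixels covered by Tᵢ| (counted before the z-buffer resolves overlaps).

T0:
  2·area = 48
  edge (2, 20)→(2, 8): d=(0,-12) top-left  bias=+0
  edge (2, 8)→(6, 0): d=(4,-8) top-left  bias=+0
  edge (6, 0)→(2, 20): d=(-4,20) right/bottom  bias=-1
    (2,1)@(5, 3): e=[36,4,8] → █
    (3,1)@(7, 3): e=[60,20,-32] → ·
    (2,2)@(5, 5): e=[36,12,0] → ·  [on edge]
    (1,3)@(3, 7): e=[12,4,32] → █
    (2,3)@(5, 7): e=[36,20,-8] → ·
    (1,4)@(3, 9): e=[12,12,24] → █
    (2,4)@(5, 9): e=[36,28,-16] → ·
    (1,5)@(3, 11): e=[12,20,16] → █
    (2,5)@(5, 11): e=[36,36,-24] → ·
    (1,6)@(3, 13): e=[12,28,8] → █
    (2,6)@(5, 13): e=[36,44,-32] → ·
    (1,7)@(3, 15): e=[12,36,0] → ·  [on edge]
  covered (5 px):
    · · · · ·
    · · █ · ·
    · · · · ·
    · █ · · ·
    · █ · · ·
    · █ · · ·
    · █ · · ·
    · · · · ·
    · · · · ·
    · · · · ·
    · · · · ·
    · · · · ·
T1:
  2·area = 38
  edge (3, 21)→(1, 9): d=(-2,-12) top-left  bias=+0
  edge (1, 9)→(6, 20): d=(5,11) right/bottom  bias=-1
  edge (6, 20)→(3, 21): d=(-3,1) right/bottom  bias=-1
    (0,4)@(1, 9): e=[0,0,38] → ·  [on edge]
    (1,7)@(3, 15): e=[12,8,18] → █
    (2,7)@(5, 15): e=[36,-14,16] → ·
    (1,8)@(3, 17): e=[8,18,12] → █
    (2,8)@(5, 17): e=[32,-4,10] → ·
    (1,9)@(3, 19): e=[4,28,6] → █
    (2,9)@(5, 19): e=[28,6,4] → █
    (3,9)@(7, 19): e=[52,-16,2] → ·
    (4,9)@(9, 19): e=[76,-38,0] → ·  [on edge]
    (1,10)@(3, 21): e=[0,38,0] → ·  [on edge]
    (2,10)@(5, 21): e=[24,16,-2] → ·
  covered (4 px):
    · · · · ·
    · · · · ·
    · · · · ·
    · · · · ·
    · · · · ·
    · · · · ·
    · · · · ·
    · █ · · ·
    · █ · · ·
    · █ █ · ·
    · · · · ·
    · · · · ·

Final: 9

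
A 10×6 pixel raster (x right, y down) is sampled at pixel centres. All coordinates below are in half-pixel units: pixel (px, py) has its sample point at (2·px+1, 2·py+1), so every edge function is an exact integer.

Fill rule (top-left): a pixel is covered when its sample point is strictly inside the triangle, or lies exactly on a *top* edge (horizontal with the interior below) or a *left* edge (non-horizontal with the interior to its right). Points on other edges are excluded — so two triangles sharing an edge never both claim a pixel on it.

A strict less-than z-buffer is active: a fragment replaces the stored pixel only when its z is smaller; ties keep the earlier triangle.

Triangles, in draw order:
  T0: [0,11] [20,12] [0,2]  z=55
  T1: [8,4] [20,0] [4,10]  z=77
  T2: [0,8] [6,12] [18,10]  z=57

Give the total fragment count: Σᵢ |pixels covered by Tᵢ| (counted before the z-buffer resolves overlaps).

T0:
  2·area = 180  (B↔C swapped to make it positive)
  edge (0, 11)→(0, 2): d=(0,-9) top-left  bias=+0
  edge (0, 2)→(20, 12): d=(20,10) right/bottom  bias=-1
  edge (20, 12)→(0, 11): d=(-20,-1) top-left  bias=+0
    (0,1)@(1, 3): e=[9,10,161] → █
    (1,1)@(3, 3): e=[27,-10,163] → ·
    (0,2)@(1, 5): e=[9,50,121] → █
    (1,2)@(3, 5): e=[27,30,123] → █
    (2,2)@(5, 5): e=[45,10,125] → █
    (3,2)@(7, 5): e=[63,-10,127] → ·
    (0,3)@(1, 7): e=[9,90,81] → █
    (3,3)@(7, 7): e=[63,30,87] → █
    (4,3)@(9, 7): e=[81,10,89] → █
    (5,3)@(11, 7): e=[99,-10,91] → ·
    (0,4)@(1, 9): e=[9,130,41] → █
    (5,4)@(11, 9): e=[99,30,51] → █
  covered (25 px):
    · · · · · · · · · ·
    █ · · · · · · · · ·
    █ █ █ · · · · · · ·
    █ █ █ █ █ · · · · ·
    █ █ █ █ █ █ █ · · ·
    █ █ █ █ █ █ █ █ █ ·
T1:
  2·area = 56
  edge (8, 4)→(20, 0): d=(12,-4) top-left  bias=+0
  edge (20, 0)→(4, 10): d=(-16,10) right/bottom  bias=-1
  edge (4, 10)→(8, 4): d=(4,-6) top-left  bias=+0
    (8,0)@(17, 1): e=[0,14,42] → █  [on edge]
    (9,0)@(19, 1): e=[8,-6,54] → ·
    (5,1)@(11, 3): e=[0,42,14] → █  [on edge]
    (6,1)@(13, 3): e=[8,22,26] → █
    (7,1)@(15, 3): e=[16,2,38] → █
    (8,1)@(17, 3): e=[24,-18,50] → ·
    (2,2)@(5, 5): e=[0,70,-14] → ·  [on edge]
    (4,2)@(9, 5): e=[16,30,10] → █
    (6,2)@(13, 5): e=[32,-10,34] → ·
    (7,2)@(15, 5): e=[40,-30,46] → ·
    (3,3)@(7, 7): e=[32,18,6] → █
    (4,3)@(9, 7): e=[40,-2,18] → ·
  covered (8 px):
    · · · · · · · · █ ·
    · · · · · █ █ █ · ·
    · · · · █ █ · · · ·
    · · · █ · · · · · ·
    · · █ · · · · · · ·
    · · · · · · · · · ·
T2:
  2·area = 60  (B↔C swapped to make it positive)
  edge (0, 8)→(18, 10): d=(18,2) right/bottom  bias=-1
  edge (18, 10)→(6, 12): d=(-12,2) right/bottom  bias=-1
  edge (6, 12)→(0, 8): d=(-6,-4) top-left  bias=+0
    (1,4)@(3, 9): e=[12,42,6] → █
    (2,4)@(5, 9): e=[8,38,14] → █
    (3,4)@(7, 9): e=[4,34,22] → █
    (4,4)@(9, 9): e=[0,30,30] → ·  [on edge]
    (1,5)@(3, 11): e=[48,18,-6] → ·
    (2,5)@(5, 11): e=[44,14,2] → █
    (4,5)@(9, 11): e=[36,6,18] → █
    (5,5)@(11, 11): e=[32,2,26] → █
    (6,5)@(13, 11): e=[28,-2,34] → ·
  covered (7 px):
    · · · · · · · · · ·
    · · · · · · · · · ·
    · · · · · · · · · ·
    · · · · · · · · · ·
    · █ █ █ · · · · · ·
    · · █ █ █ █ · · · ·

Answer: 40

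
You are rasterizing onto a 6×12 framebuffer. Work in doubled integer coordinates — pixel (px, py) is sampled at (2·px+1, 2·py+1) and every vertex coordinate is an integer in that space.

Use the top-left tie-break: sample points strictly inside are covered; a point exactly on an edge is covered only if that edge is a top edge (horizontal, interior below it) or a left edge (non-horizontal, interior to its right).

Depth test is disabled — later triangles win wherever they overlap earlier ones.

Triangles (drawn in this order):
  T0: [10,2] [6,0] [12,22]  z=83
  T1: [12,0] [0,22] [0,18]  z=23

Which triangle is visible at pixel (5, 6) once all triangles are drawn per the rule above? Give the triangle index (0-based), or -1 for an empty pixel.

T0:
  2·area = 76  (B↔C swapped to make it positive)
  edge (10, 2)→(12, 22): d=(2,20) right/bottom  bias=-1
  edge (12, 22)→(6, 0): d=(-6,-22) top-left  bias=+0
  edge (6, 0)→(10, 2): d=(4,2) right/bottom  bias=-1
    (3,0)@(7, 1): e=[58,16,2] → █
    (4,0)@(9, 1): e=[18,60,-2] → ·
    (3,1)@(7, 3): e=[62,4,10] → █
    (4,1)@(9, 3): e=[22,48,6] → █
    (5,1)@(11, 3): e=[-18,92,2] → ·
    (3,2)@(7, 5): e=[66,-8,18] → ·
    (4,2)@(9, 5): e=[26,36,14] → █
    (5,2)@(11, 5): e=[-14,80,10] → ·
    (4,3)@(9, 7): e=[30,24,22] → █
    (5,3)@(11, 7): e=[-10,68,18] → ·
    (4,4)@(9, 9): e=[34,12,30] → █
    (5,4)@(11, 9): e=[-6,56,26] → ·
    (4,5)@(9, 11): e=[38,0,38] → █  [on edge]
  covered (10 px):
    · · · █ · ·
    · · · █ █ ·
    · · · · █ ·
    · · · · █ ·
    · · · · █ ·
    · · · · █ ·
    · · · · · █
    · · · · · █
    · · · · · █
    · · · · · ·
    · · · · · ·
    · · · · · ·
T1:
  2·area = 48
  edge (12, 0)→(0, 22): d=(-12,22) right/bottom  bias=-1
  edge (0, 22)→(0, 18): d=(0,-4) top-left  bias=+0
  edge (0, 18)→(12, 0): d=(12,-18) top-left  bias=+0
    (4,2)@(9, 5): e=[6,36,6] → █
    (5,2)@(11, 5): e=[-38,44,42] → ·
    (4,3)@(9, 7): e=[-18,36,30] → ·
    (3,4)@(7, 9): e=[2,28,18] → █
    (4,4)@(9, 9): e=[-42,36,54] → ·
    (2,5)@(5, 11): e=[22,20,6] → █
    (3,5)@(7, 11): e=[-22,28,42] → ·
    (2,6)@(5, 13): e=[-2,20,30] → ·
    (1,7)@(3, 15): e=[18,12,18] → █
    (2,7)@(5, 15): e=[-26,20,54] → ·
    (0,8)@(1, 17): e=[38,4,6] → █
    (1,8)@(3, 17): e=[-6,12,42] → ·
  covered (6 px):
    · · · · · ·
    · · · · · ·
    · · · · █ ·
    · · · · · ·
    · · · █ · ·
    · · █ · · ·
    · · · · · ·
    · █ · · · ·
    █ · · · · ·
    █ · · · · ·
    · · · · · ·
    · · · · · ·

Z-buffer (winner per pixel, '.' = empty):
  . . . 0 . .
  . . . 0 0 .
  . . . . 1 .
  . . . . 0 .
  . . . 1 0 .
  . . 1 . 0 .
  . . . . . 0
  . 1 . . . 0
  1 . . . . 0
  1 . . . . .
  . . . . . .
  . . . . . .

Result: 0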